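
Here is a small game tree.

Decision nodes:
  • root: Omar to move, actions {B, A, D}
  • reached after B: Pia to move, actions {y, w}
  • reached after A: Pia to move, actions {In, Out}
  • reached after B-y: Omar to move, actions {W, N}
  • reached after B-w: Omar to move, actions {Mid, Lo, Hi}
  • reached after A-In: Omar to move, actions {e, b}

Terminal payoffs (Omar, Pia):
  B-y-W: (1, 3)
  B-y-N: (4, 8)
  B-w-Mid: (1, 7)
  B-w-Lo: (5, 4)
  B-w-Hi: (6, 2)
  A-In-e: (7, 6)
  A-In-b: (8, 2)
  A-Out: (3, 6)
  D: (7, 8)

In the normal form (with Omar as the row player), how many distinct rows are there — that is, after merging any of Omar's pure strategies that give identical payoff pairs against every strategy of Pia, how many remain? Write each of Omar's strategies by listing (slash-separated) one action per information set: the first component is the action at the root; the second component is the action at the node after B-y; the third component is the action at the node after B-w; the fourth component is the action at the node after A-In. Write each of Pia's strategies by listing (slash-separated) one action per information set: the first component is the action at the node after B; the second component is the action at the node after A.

Omar has 36 pure strategies: B/W/Mid/e, B/W/Mid/b, B/W/Lo/e, B/W/Lo/b, B/W/Hi/e, B/W/Hi/b, B/N/Mid/e, B/N/Mid/b, B/N/Lo/e, B/N/Lo/b, B/N/Hi/e, B/N/Hi/b, A/W/Mid/e, A/W/Mid/b, A/W/Lo/e, A/W/Lo/b, A/W/Hi/e, A/W/Hi/b, A/N/Mid/e, A/N/Mid/b, A/N/Lo/e, A/N/Lo/b, A/N/Hi/e, A/N/Hi/b, D/W/Mid/e, D/W/Mid/b, D/W/Lo/e, D/W/Lo/b, D/W/Hi/e, D/W/Hi/b, D/N/Mid/e, D/N/Mid/b, D/N/Lo/e, D/N/Lo/b, D/N/Hi/e, D/N/Hi/b. Columns: y/In, y/Out, w/In, w/Out.
{B/W/Mid/e, B/W/Mid/b} → row (1,3) (1,3) (1,7) (1,7)
{B/W/Lo/e, B/W/Lo/b} → row (1,3) (1,3) (5,4) (5,4)
{B/W/Hi/e, B/W/Hi/b} → row (1,3) (1,3) (6,2) (6,2)
{B/N/Mid/e, B/N/Mid/b} → row (4,8) (4,8) (1,7) (1,7)
{B/N/Lo/e, B/N/Lo/b} → row (4,8) (4,8) (5,4) (5,4)
{B/N/Hi/e, B/N/Hi/b} → row (4,8) (4,8) (6,2) (6,2)
{A/W/Mid/e, A/W/Lo/e, A/W/Hi/e, A/N/Mid/e, A/N/Lo/e, A/N/Hi/e} → row (7,6) (3,6) (7,6) (3,6)
{A/W/Mid/b, A/W/Lo/b, A/W/Hi/b, A/N/Mid/b, A/N/Lo/b, A/N/Hi/b} → row (8,2) (3,6) (8,2) (3,6)
{D/W/Mid/e, D/W/Mid/b, D/W/Lo/e, D/W/Lo/b, D/W/Hi/e, D/W/Hi/b, D/N/Mid/e, D/N/Mid/b, D/N/Lo/e, D/N/Lo/b, D/N/Hi/e, D/N/Hi/b} → row (7,8) (7,8) (7,8) (7,8)
That's 9 distinct rows out of 36 strategies.

9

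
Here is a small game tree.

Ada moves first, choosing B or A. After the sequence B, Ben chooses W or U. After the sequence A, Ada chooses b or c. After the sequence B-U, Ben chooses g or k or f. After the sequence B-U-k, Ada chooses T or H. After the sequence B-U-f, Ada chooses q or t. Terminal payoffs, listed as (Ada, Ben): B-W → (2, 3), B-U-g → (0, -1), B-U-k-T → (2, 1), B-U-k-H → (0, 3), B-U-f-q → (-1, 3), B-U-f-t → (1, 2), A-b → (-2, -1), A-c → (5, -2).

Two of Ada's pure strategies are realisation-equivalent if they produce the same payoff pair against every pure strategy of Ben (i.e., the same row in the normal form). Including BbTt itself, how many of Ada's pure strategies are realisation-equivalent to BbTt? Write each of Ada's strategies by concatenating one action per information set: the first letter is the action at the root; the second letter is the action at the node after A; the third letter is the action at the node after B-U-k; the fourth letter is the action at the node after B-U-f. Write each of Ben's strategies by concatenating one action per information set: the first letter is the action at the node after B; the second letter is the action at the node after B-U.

2

Row for BbTt (columns Wg, Wk, Wf, Ug, Uk, Uf): (2,3) (2,3) (2,3) (0,-1) (2,1) (1,2).
Under BbTt, Ada's choice at the node after A can never be reached regardless of what Ben does, so varying those choices leaves every outcome unchanged.
Holding the reachable choices fixed and varying the unreachable one freely already gives 2 equivalent strategies.
No other strategy reproduces this row, so those 2 are the full class: BbTt, BcTt.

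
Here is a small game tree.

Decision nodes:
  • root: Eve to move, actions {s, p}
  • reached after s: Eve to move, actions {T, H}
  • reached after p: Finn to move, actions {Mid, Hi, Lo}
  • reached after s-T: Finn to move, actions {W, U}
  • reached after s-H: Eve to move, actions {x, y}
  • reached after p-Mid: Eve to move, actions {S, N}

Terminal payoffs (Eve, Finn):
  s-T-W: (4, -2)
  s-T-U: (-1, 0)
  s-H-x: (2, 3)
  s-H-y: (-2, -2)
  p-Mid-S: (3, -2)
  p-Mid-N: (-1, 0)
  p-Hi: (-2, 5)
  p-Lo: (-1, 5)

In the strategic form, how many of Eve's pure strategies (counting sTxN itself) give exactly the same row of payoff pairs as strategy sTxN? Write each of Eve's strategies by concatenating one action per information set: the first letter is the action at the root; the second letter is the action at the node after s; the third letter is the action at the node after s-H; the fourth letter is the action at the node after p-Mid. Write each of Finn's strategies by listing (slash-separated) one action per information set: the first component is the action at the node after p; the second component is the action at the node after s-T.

4

Row for sTxN (columns Mid/W, Mid/U, Hi/W, Hi/U, Lo/W, Lo/U): (4,-2) (-1,0) (4,-2) (-1,0) (4,-2) (-1,0).
Under sTxN, Eve's choice at the node after s-H and at the node after p-Mid can never be reached regardless of what Finn does, so varying those choices leaves every outcome unchanged.
Holding the reachable choices fixed and varying the unreachable ones freely already gives 2 × 2 = 4 equivalent strategies.
No other strategy reproduces this row, so those 4 are the full class: sTxS, sTxN, sTyS, sTyN.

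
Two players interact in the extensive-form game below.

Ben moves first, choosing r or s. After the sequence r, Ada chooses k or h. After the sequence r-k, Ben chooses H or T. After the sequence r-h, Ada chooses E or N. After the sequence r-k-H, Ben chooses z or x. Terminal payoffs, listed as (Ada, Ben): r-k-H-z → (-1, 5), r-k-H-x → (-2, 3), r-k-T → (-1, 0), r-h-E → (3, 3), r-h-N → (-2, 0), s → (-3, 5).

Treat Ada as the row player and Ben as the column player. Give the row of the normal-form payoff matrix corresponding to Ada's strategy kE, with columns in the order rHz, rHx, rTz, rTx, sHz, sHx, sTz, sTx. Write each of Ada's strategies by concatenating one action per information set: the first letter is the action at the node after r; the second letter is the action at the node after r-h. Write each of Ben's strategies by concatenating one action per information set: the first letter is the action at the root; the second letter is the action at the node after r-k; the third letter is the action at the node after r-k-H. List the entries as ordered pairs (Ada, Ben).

vs rHz: Ben plays r → Ada plays k at [r] → Ben plays H at [r-k] → Ben plays z at [r-k-H] → (-1, 5)
vs rHx: Ben plays r → Ada plays k at [r] → Ben plays H at [r-k] → Ben plays x at [r-k-H] → (-2, 3)
vs rTz: Ben plays r → Ada plays k at [r] → Ben plays T at [r-k] → (-1, 0)
vs rTx: Ben plays r → Ada plays k at [r] → Ben plays T at [r-k] → (-1, 0)
vs sHz: Ben plays s → (-3, 5)
vs sHx: Ben plays s → (-3, 5)
vs sTz: Ben plays s → (-3, 5)
vs sTx: Ben plays s → (-3, 5)

(-1,5) (-2,3) (-1,0) (-1,0) (-3,5) (-3,5) (-3,5) (-3,5)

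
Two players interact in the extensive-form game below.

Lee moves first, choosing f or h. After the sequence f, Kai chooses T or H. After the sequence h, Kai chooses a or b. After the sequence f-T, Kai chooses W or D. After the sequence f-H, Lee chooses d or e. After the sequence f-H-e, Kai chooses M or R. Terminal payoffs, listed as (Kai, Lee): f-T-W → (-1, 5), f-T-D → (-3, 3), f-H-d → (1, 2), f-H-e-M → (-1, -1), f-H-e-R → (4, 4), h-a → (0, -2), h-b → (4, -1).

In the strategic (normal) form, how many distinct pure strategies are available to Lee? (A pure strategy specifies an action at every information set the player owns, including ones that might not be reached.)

4

Lee owns the root with actions {f, h} — two choices.
Lee owns the node after f-H with actions {d, e} — two choices.
A pure strategy fixes one action at each information set independently, so the count is the product 2 × 2 = 4.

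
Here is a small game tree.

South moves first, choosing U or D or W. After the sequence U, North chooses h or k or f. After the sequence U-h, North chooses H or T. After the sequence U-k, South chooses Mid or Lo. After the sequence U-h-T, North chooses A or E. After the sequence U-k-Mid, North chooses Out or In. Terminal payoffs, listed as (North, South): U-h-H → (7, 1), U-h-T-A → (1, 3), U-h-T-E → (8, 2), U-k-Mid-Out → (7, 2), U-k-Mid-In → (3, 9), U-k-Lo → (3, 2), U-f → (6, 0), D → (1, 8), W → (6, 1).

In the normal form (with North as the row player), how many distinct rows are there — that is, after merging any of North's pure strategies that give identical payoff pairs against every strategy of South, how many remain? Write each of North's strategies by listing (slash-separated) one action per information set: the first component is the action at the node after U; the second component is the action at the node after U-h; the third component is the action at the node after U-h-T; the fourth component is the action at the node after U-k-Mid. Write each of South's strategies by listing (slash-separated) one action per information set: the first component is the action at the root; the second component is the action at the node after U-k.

6

North has 24 pure strategies: h/H/A/Out, h/H/A/In, h/H/E/Out, h/H/E/In, h/T/A/Out, h/T/A/In, h/T/E/Out, h/T/E/In, k/H/A/Out, k/H/A/In, k/H/E/Out, k/H/E/In, k/T/A/Out, k/T/A/In, k/T/E/Out, k/T/E/In, f/H/A/Out, f/H/A/In, f/H/E/Out, f/H/E/In, f/T/A/Out, f/T/A/In, f/T/E/Out, f/T/E/In. Columns: U/Mid, U/Lo, D/Mid, D/Lo, W/Mid, W/Lo.
{h/H/A/Out, h/H/A/In, h/H/E/Out, h/H/E/In} → row (7,1) (7,1) (1,8) (1,8) (6,1) (6,1)
{h/T/A/Out, h/T/A/In} → row (1,3) (1,3) (1,8) (1,8) (6,1) (6,1)
{h/T/E/Out, h/T/E/In} → row (8,2) (8,2) (1,8) (1,8) (6,1) (6,1)
{k/H/A/Out, k/H/E/Out, k/T/A/Out, k/T/E/Out} → row (7,2) (3,2) (1,8) (1,8) (6,1) (6,1)
{k/H/A/In, k/H/E/In, k/T/A/In, k/T/E/In} → row (3,9) (3,2) (1,8) (1,8) (6,1) (6,1)
{f/H/A/Out, f/H/A/In, f/H/E/Out, f/H/E/In, f/T/A/Out, f/T/A/In, f/T/E/Out, f/T/E/In} → row (6,0) (6,0) (1,8) (1,8) (6,1) (6,1)
That's 6 distinct rows out of 24 strategies.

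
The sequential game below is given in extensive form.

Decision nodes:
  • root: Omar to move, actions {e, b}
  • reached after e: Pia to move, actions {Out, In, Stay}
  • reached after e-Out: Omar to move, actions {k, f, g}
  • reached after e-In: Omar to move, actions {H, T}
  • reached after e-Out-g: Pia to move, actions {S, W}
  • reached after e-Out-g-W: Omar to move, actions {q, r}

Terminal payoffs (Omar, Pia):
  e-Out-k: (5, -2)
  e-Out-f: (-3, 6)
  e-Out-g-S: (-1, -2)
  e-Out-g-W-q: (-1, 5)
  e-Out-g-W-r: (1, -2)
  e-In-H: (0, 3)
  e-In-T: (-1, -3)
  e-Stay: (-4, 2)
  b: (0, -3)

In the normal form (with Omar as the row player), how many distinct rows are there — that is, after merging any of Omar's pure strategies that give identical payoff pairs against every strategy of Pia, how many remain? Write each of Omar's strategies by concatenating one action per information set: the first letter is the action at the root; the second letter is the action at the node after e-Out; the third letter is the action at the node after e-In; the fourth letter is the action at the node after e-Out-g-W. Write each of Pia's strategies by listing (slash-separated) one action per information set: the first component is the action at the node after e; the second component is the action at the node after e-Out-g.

Omar has 24 pure strategies: ekHq, ekHr, ekTq, ekTr, efHq, efHr, efTq, efTr, egHq, egHr, egTq, egTr, bkHq, bkHr, bkTq, bkTr, bfHq, bfHr, bfTq, bfTr, bgHq, bgHr, bgTq, bgTr. Columns: Out/S, Out/W, In/S, In/W, Stay/S, Stay/W.
{ekHq, ekHr} → row (5,-2) (5,-2) (0,3) (0,3) (-4,2) (-4,2)
{ekTq, ekTr} → row (5,-2) (5,-2) (-1,-3) (-1,-3) (-4,2) (-4,2)
{efHq, efHr} → row (-3,6) (-3,6) (0,3) (0,3) (-4,2) (-4,2)
{efTq, efTr} → row (-3,6) (-3,6) (-1,-3) (-1,-3) (-4,2) (-4,2)
{egHq} → row (-1,-2) (-1,5) (0,3) (0,3) (-4,2) (-4,2)
{egHr} → row (-1,-2) (1,-2) (0,3) (0,3) (-4,2) (-4,2)
{egTq} → row (-1,-2) (-1,5) (-1,-3) (-1,-3) (-4,2) (-4,2)
{egTr} → row (-1,-2) (1,-2) (-1,-3) (-1,-3) (-4,2) (-4,2)
{bkHq, bkHr, bkTq, bkTr, bfHq, bfHr, bfTq, bfTr, bgHq, bgHr, bgTq, bgTr} → row (0,-3) (0,-3) (0,-3) (0,-3) (0,-3) (0,-3)
That's 9 distinct rows out of 24 strategies.

9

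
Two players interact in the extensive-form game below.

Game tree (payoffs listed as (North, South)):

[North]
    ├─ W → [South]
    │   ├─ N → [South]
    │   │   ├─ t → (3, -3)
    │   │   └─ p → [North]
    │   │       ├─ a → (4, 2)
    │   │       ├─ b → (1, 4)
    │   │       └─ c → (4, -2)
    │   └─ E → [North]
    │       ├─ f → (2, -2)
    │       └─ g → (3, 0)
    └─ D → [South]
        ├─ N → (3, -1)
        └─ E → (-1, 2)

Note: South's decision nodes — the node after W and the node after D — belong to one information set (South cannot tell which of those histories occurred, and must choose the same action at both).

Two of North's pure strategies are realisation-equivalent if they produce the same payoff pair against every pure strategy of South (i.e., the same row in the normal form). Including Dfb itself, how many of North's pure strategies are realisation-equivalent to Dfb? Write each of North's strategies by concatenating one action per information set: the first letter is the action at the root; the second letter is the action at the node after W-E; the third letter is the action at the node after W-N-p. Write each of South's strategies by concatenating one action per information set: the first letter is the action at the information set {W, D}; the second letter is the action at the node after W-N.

Row for Dfb (columns Nt, Np, Et, Ep): (3,-1) (3,-1) (-1,2) (-1,2).
Under Dfb, North's choice at the node after W-E and at the node after W-N-p can never be reached regardless of what South does, so varying those choices leaves every outcome unchanged.
Holding the reachable choices fixed and varying the unreachable ones freely already gives 2 × 3 = 6 equivalent strategies.
No other strategy reproduces this row, so those 6 are the full class: Dfa, Dfb, Dfc, Dga, Dgb, Dgc.

6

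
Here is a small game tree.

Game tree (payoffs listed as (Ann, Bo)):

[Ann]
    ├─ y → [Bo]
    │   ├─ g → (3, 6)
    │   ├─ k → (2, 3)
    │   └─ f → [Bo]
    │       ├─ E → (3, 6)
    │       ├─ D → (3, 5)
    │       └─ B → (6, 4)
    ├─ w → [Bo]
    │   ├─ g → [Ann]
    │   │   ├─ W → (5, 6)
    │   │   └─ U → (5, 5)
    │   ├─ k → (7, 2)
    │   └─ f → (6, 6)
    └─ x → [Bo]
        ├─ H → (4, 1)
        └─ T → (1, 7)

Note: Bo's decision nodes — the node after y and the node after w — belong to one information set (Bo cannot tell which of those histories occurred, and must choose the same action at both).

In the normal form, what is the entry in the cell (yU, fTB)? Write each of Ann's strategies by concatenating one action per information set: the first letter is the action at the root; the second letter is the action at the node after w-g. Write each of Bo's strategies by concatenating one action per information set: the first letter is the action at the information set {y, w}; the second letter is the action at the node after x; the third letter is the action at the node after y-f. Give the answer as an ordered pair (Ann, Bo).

(6, 4)

Trace the play path from the root:
  Ann plays y
  Bo plays f at [y]
  Bo plays B at [y-f]
→ terminal payoff (6, 4).
(Ann's choice at the node after w-g is never reached on this path, so it doesn't affect the outcome.)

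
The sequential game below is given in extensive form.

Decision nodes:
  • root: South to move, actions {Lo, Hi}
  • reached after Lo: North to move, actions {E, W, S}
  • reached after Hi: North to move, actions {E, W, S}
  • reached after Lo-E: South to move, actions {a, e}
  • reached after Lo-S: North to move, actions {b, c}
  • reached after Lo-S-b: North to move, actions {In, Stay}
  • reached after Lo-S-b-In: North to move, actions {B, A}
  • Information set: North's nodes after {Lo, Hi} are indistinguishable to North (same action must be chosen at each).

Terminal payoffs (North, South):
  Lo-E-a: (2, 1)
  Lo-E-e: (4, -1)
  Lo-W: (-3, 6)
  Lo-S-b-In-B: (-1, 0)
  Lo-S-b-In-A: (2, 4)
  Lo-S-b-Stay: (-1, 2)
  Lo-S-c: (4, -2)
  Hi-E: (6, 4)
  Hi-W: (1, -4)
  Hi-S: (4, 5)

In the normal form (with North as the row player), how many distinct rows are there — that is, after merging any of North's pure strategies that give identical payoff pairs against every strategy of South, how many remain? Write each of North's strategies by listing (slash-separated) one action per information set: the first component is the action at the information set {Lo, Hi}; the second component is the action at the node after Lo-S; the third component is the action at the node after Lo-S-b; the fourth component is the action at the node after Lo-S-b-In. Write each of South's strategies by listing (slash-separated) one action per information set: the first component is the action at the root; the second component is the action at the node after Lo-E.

6

North has 24 pure strategies: E/b/In/B, E/b/In/A, E/b/Stay/B, E/b/Stay/A, E/c/In/B, E/c/In/A, E/c/Stay/B, E/c/Stay/A, W/b/In/B, W/b/In/A, W/b/Stay/B, W/b/Stay/A, W/c/In/B, W/c/In/A, W/c/Stay/B, W/c/Stay/A, S/b/In/B, S/b/In/A, S/b/Stay/B, S/b/Stay/A, S/c/In/B, S/c/In/A, S/c/Stay/B, S/c/Stay/A. Columns: Lo/a, Lo/e, Hi/a, Hi/e.
{E/b/In/B, E/b/In/A, E/b/Stay/B, E/b/Stay/A, E/c/In/B, E/c/In/A, E/c/Stay/B, E/c/Stay/A} → row (2,1) (4,-1) (6,4) (6,4)
{W/b/In/B, W/b/In/A, W/b/Stay/B, W/b/Stay/A, W/c/In/B, W/c/In/A, W/c/Stay/B, W/c/Stay/A} → row (-3,6) (-3,6) (1,-4) (1,-4)
{S/b/In/B} → row (-1,0) (-1,0) (4,5) (4,5)
{S/b/In/A} → row (2,4) (2,4) (4,5) (4,5)
{S/b/Stay/B, S/b/Stay/A} → row (-1,2) (-1,2) (4,5) (4,5)
{S/c/In/B, S/c/In/A, S/c/Stay/B, S/c/Stay/A} → row (4,-2) (4,-2) (4,5) (4,5)
That's 6 distinct rows out of 24 strategies.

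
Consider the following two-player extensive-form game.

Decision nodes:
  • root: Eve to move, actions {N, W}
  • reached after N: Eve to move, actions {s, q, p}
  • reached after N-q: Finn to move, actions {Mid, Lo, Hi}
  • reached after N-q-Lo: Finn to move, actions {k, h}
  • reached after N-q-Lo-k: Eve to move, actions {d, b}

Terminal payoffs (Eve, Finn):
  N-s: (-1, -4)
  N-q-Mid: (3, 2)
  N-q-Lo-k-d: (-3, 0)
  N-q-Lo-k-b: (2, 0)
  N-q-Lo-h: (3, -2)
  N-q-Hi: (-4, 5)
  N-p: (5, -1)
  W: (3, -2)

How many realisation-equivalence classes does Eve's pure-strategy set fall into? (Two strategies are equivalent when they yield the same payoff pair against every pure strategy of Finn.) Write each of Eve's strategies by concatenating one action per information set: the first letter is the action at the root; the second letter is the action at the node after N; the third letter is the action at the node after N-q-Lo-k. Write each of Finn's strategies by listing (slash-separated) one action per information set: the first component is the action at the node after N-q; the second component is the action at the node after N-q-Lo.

5

Eve has 12 pure strategies: Nsd, Nsb, Nqd, Nqb, Npd, Npb, Wsd, Wsb, Wqd, Wqb, Wpd, Wpb. Columns: Mid/k, Mid/h, Lo/k, Lo/h, Hi/k, Hi/h.
{Nsd, Nsb} → row (-1,-4) (-1,-4) (-1,-4) (-1,-4) (-1,-4) (-1,-4)
{Nqd} → row (3,2) (3,2) (-3,0) (3,-2) (-4,5) (-4,5)
{Nqb} → row (3,2) (3,2) (2,0) (3,-2) (-4,5) (-4,5)
{Npd, Npb} → row (5,-1) (5,-1) (5,-1) (5,-1) (5,-1) (5,-1)
{Wsd, Wsb, Wqd, Wqb, Wpd, Wpb} → row (3,-2) (3,-2) (3,-2) (3,-2) (3,-2) (3,-2)
That's 5 distinct rows out of 12 strategies.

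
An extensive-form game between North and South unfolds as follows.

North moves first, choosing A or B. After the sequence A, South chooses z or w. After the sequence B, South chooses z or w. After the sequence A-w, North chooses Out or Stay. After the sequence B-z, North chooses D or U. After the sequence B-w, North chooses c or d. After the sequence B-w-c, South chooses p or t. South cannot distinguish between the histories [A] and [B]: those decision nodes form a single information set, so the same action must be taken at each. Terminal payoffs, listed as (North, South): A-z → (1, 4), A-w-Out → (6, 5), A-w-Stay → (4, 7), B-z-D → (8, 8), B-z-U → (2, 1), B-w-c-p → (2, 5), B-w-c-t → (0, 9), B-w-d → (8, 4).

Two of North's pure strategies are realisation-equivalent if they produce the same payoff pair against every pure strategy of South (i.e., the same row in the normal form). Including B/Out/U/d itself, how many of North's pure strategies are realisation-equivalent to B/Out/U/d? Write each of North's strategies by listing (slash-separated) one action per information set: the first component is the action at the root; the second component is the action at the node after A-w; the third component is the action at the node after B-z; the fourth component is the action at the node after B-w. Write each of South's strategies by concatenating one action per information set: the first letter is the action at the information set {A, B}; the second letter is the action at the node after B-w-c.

Row for B/Out/U/d (columns zp, zt, wp, wt): (2,1) (2,1) (8,4) (8,4).
Under B/Out/U/d, North's choice at the node after A-w can never be reached regardless of what South does, so varying those choices leaves every outcome unchanged.
Holding the reachable choices fixed and varying the unreachable one freely already gives 2 equivalent strategies.
No other strategy reproduces this row, so those 2 are the full class: B/Out/U/d, B/Stay/U/d.

2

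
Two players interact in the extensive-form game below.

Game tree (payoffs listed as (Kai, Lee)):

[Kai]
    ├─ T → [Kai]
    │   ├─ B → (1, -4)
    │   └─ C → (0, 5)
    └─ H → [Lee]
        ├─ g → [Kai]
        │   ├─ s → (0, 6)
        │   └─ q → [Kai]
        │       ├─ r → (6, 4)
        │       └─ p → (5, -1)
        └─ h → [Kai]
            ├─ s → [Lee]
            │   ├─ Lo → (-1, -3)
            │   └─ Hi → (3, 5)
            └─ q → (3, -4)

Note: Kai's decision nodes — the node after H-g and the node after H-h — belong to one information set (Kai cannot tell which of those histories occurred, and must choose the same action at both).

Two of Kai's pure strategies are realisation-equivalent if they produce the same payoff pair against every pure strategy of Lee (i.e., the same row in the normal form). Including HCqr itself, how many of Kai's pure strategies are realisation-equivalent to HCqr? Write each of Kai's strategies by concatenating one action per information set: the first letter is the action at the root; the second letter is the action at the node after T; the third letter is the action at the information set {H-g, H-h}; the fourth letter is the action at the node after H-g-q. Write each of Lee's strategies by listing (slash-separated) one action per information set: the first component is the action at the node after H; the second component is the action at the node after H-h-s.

2

Row for HCqr (columns g/Lo, g/Hi, h/Lo, h/Hi): (6,4) (6,4) (3,-4) (3,-4).
Under HCqr, Kai's choice at the node after T can never be reached regardless of what Lee does, so varying those choices leaves every outcome unchanged.
Holding the reachable choices fixed and varying the unreachable one freely already gives 2 equivalent strategies.
No other strategy reproduces this row, so those 2 are the full class: HBqr, HCqr.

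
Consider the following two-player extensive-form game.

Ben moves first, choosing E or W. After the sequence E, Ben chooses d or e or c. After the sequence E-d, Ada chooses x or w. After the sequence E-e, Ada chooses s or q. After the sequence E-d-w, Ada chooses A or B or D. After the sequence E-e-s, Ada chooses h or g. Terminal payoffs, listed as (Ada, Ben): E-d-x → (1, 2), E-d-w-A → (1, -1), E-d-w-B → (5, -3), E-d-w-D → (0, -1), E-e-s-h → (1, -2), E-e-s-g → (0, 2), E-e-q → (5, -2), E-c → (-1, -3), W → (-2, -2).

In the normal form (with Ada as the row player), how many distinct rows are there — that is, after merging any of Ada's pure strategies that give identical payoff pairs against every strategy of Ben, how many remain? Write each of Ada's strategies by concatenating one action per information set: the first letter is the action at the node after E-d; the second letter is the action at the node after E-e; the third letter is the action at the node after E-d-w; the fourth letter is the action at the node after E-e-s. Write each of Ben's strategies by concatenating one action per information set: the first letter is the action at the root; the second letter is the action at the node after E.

12

Ada has 24 pure strategies: xsAh, xsAg, xsBh, xsBg, xsDh, xsDg, xqAh, xqAg, xqBh, xqBg, xqDh, xqDg, wsAh, wsAg, wsBh, wsBg, wsDh, wsDg, wqAh, wqAg, wqBh, wqBg, wqDh, wqDg. Columns: Ed, Ee, Ec, Wd, We, Wc.
{xsAh, xsBh, xsDh} → row (1,2) (1,-2) (-1,-3) (-2,-2) (-2,-2) (-2,-2)
{xsAg, xsBg, xsDg} → row (1,2) (0,2) (-1,-3) (-2,-2) (-2,-2) (-2,-2)
{xqAh, xqAg, xqBh, xqBg, xqDh, xqDg} → row (1,2) (5,-2) (-1,-3) (-2,-2) (-2,-2) (-2,-2)
{wsAh} → row (1,-1) (1,-2) (-1,-3) (-2,-2) (-2,-2) (-2,-2)
{wsAg} → row (1,-1) (0,2) (-1,-3) (-2,-2) (-2,-2) (-2,-2)
{wsBh} → row (5,-3) (1,-2) (-1,-3) (-2,-2) (-2,-2) (-2,-2)
{wsBg} → row (5,-3) (0,2) (-1,-3) (-2,-2) (-2,-2) (-2,-2)
{wsDh} → row (0,-1) (1,-2) (-1,-3) (-2,-2) (-2,-2) (-2,-2)
{wsDg} → row (0,-1) (0,2) (-1,-3) (-2,-2) (-2,-2) (-2,-2)
{wqAh, wqAg} → row (1,-1) (5,-2) (-1,-3) (-2,-2) (-2,-2) (-2,-2)
{wqBh, wqBg} → row (5,-3) (5,-2) (-1,-3) (-2,-2) (-2,-2) (-2,-2)
{wqDh, wqDg} → row (0,-1) (5,-2) (-1,-3) (-2,-2) (-2,-2) (-2,-2)
That's 12 distinct rows out of 24 strategies.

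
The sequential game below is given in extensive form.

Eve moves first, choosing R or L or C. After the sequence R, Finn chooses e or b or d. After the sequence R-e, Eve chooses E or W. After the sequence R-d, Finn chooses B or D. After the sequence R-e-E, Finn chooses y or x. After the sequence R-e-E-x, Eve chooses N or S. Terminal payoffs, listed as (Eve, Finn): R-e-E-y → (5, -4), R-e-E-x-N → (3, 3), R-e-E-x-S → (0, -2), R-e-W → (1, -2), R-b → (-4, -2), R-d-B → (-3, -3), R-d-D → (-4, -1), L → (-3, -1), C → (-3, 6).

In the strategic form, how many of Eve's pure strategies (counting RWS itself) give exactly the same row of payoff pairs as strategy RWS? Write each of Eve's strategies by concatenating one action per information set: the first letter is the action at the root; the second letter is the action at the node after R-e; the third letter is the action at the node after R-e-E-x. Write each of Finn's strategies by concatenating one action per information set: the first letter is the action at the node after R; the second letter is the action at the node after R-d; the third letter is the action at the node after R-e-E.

2

Row for RWS (columns eBy, eBx, eDy, eDx, bBy, bBx, bDy, bDx, dBy, dBx, dDy, dDx): (1,-2) (1,-2) (1,-2) (1,-2) (-4,-2) (-4,-2) (-4,-2) (-4,-2) (-3,-3) (-3,-3) (-4,-1) (-4,-1).
Under RWS, Eve's choice at the node after R-e-E-x can never be reached regardless of what Finn does, so varying those choices leaves every outcome unchanged.
Holding the reachable choices fixed and varying the unreachable one freely already gives 2 equivalent strategies.
No other strategy reproduces this row, so those 2 are the full class: RWN, RWS.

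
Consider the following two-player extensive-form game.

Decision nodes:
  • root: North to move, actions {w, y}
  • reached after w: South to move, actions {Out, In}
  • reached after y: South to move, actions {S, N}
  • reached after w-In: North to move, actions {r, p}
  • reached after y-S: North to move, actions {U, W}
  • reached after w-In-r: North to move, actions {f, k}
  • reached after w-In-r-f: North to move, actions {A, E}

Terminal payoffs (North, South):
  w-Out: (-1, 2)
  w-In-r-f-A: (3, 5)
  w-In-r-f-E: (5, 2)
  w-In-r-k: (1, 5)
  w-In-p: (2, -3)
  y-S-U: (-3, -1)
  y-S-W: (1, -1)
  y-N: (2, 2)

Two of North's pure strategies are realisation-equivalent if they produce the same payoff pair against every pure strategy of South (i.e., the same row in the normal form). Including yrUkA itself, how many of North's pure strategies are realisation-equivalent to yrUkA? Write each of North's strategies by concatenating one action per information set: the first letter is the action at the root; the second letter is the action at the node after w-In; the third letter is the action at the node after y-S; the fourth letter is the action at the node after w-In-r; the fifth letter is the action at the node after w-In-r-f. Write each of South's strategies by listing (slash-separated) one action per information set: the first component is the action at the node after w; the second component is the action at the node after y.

Row for yrUkA (columns Out/S, Out/N, In/S, In/N): (-3,-1) (2,2) (-3,-1) (2,2).
Under yrUkA, North's choice at the node after w-In and at the node after w-In-r and at the node after w-In-r-f can never be reached regardless of what South does, so varying those choices leaves every outcome unchanged.
Holding the reachable choices fixed and varying the unreachable ones freely already gives 2 × 2 × 2 = 8 equivalent strategies.
No other strategy reproduces this row, so those 8 are the full class: yrUfA, yrUfE, yrUkA, yrUkE, ypUfA, ypUfE, ypUkA, ypUkE.

8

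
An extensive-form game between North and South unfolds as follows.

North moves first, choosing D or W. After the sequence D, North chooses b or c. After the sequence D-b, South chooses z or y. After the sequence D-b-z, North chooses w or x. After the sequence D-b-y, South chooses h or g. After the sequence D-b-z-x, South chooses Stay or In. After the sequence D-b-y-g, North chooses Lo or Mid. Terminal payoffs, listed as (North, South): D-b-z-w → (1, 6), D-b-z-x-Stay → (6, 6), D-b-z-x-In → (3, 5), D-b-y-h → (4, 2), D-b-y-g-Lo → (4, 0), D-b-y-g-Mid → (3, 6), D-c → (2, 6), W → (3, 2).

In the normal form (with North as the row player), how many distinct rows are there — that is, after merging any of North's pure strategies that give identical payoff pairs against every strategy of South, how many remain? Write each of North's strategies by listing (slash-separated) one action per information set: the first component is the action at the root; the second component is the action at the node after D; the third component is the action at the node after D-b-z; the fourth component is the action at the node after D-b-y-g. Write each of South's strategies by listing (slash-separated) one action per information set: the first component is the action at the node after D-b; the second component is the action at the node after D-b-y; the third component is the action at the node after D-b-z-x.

6

North has 16 pure strategies: D/b/w/Lo, D/b/w/Mid, D/b/x/Lo, D/b/x/Mid, D/c/w/Lo, D/c/w/Mid, D/c/x/Lo, D/c/x/Mid, W/b/w/Lo, W/b/w/Mid, W/b/x/Lo, W/b/x/Mid, W/c/w/Lo, W/c/w/Mid, W/c/x/Lo, W/c/x/Mid. Columns: z/h/Stay, z/h/In, z/g/Stay, z/g/In, y/h/Stay, y/h/In, y/g/Stay, y/g/In.
{D/b/w/Lo} → row (1,6) (1,6) (1,6) (1,6) (4,2) (4,2) (4,0) (4,0)
{D/b/w/Mid} → row (1,6) (1,6) (1,6) (1,6) (4,2) (4,2) (3,6) (3,6)
{D/b/x/Lo} → row (6,6) (3,5) (6,6) (3,5) (4,2) (4,2) (4,0) (4,0)
{D/b/x/Mid} → row (6,6) (3,5) (6,6) (3,5) (4,2) (4,2) (3,6) (3,6)
{D/c/w/Lo, D/c/w/Mid, D/c/x/Lo, D/c/x/Mid} → row (2,6) (2,6) (2,6) (2,6) (2,6) (2,6) (2,6) (2,6)
{W/b/w/Lo, W/b/w/Mid, W/b/x/Lo, W/b/x/Mid, W/c/w/Lo, W/c/w/Mid, W/c/x/Lo, W/c/x/Mid} → row (3,2) (3,2) (3,2) (3,2) (3,2) (3,2) (3,2) (3,2)
That's 6 distinct rows out of 16 strategies.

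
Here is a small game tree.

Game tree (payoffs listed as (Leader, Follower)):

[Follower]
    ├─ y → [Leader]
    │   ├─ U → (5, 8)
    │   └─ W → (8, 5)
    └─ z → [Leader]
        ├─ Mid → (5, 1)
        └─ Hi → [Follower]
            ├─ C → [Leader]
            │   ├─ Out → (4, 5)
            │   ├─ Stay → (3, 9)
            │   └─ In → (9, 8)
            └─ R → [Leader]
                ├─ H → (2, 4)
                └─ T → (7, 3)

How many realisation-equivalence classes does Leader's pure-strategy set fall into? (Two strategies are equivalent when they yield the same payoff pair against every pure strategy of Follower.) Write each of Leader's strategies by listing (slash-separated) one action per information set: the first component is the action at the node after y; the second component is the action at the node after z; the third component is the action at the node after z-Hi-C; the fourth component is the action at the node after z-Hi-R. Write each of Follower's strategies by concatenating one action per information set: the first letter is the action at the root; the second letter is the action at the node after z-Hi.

Leader has 24 pure strategies: U/Mid/Out/H, U/Mid/Out/T, U/Mid/Stay/H, U/Mid/Stay/T, U/Mid/In/H, U/Mid/In/T, U/Hi/Out/H, U/Hi/Out/T, U/Hi/Stay/H, U/Hi/Stay/T, U/Hi/In/H, U/Hi/In/T, W/Mid/Out/H, W/Mid/Out/T, W/Mid/Stay/H, W/Mid/Stay/T, W/Mid/In/H, W/Mid/In/T, W/Hi/Out/H, W/Hi/Out/T, W/Hi/Stay/H, W/Hi/Stay/T, W/Hi/In/H, W/Hi/In/T. Columns: yC, yR, zC, zR.
{U/Mid/Out/H, U/Mid/Out/T, U/Mid/Stay/H, U/Mid/Stay/T, U/Mid/In/H, U/Mid/In/T} → row (5,8) (5,8) (5,1) (5,1)
{U/Hi/Out/H} → row (5,8) (5,8) (4,5) (2,4)
{U/Hi/Out/T} → row (5,8) (5,8) (4,5) (7,3)
{U/Hi/Stay/H} → row (5,8) (5,8) (3,9) (2,4)
{U/Hi/Stay/T} → row (5,8) (5,8) (3,9) (7,3)
{U/Hi/In/H} → row (5,8) (5,8) (9,8) (2,4)
{U/Hi/In/T} → row (5,8) (5,8) (9,8) (7,3)
{W/Mid/Out/H, W/Mid/Out/T, W/Mid/Stay/H, W/Mid/Stay/T, W/Mid/In/H, W/Mid/In/T} → row (8,5) (8,5) (5,1) (5,1)
{W/Hi/Out/H} → row (8,5) (8,5) (4,5) (2,4)
{W/Hi/Out/T} → row (8,5) (8,5) (4,5) (7,3)
{W/Hi/Stay/H} → row (8,5) (8,5) (3,9) (2,4)
{W/Hi/Stay/T} → row (8,5) (8,5) (3,9) (7,3)
{W/Hi/In/H} → row (8,5) (8,5) (9,8) (2,4)
{W/Hi/In/T} → row (8,5) (8,5) (9,8) (7,3)
That's 14 distinct rows out of 24 strategies.

14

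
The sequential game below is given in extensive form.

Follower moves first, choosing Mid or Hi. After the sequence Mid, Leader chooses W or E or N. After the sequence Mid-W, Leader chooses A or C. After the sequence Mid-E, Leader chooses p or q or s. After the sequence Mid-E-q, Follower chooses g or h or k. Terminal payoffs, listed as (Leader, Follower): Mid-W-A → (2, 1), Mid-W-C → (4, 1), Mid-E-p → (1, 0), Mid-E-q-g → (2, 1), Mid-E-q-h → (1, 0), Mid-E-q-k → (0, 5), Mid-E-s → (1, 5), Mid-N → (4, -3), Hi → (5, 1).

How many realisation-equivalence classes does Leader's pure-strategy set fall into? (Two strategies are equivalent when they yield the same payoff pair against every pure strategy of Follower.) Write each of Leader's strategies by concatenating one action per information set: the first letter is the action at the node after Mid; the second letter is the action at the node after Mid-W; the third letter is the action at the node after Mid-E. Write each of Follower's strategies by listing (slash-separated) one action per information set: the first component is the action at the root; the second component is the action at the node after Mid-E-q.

Leader has 18 pure strategies: WAp, WAq, WAs, WCp, WCq, WCs, EAp, EAq, EAs, ECp, ECq, ECs, NAp, NAq, NAs, NCp, NCq, NCs. Columns: Mid/g, Mid/h, Mid/k, Hi/g, Hi/h, Hi/k.
{WAp, WAq, WAs} → row (2,1) (2,1) (2,1) (5,1) (5,1) (5,1)
{WCp, WCq, WCs} → row (4,1) (4,1) (4,1) (5,1) (5,1) (5,1)
{EAp, ECp} → row (1,0) (1,0) (1,0) (5,1) (5,1) (5,1)
{EAq, ECq} → row (2,1) (1,0) (0,5) (5,1) (5,1) (5,1)
{EAs, ECs} → row (1,5) (1,5) (1,5) (5,1) (5,1) (5,1)
{NAp, NAq, NAs, NCp, NCq, NCs} → row (4,-3) (4,-3) (4,-3) (5,1) (5,1) (5,1)
That's 6 distinct rows out of 18 strategies.

6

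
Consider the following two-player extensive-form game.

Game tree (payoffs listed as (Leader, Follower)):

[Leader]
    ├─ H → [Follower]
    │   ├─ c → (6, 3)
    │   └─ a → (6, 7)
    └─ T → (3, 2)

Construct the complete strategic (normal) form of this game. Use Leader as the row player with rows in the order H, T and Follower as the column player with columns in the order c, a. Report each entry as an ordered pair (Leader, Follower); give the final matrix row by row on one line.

H: (6,3) (6,7) | T: (3,2) (3,2)

Row H: c→(6,3), a→(6,7)
Row T: c→(3,2), a→(3,2)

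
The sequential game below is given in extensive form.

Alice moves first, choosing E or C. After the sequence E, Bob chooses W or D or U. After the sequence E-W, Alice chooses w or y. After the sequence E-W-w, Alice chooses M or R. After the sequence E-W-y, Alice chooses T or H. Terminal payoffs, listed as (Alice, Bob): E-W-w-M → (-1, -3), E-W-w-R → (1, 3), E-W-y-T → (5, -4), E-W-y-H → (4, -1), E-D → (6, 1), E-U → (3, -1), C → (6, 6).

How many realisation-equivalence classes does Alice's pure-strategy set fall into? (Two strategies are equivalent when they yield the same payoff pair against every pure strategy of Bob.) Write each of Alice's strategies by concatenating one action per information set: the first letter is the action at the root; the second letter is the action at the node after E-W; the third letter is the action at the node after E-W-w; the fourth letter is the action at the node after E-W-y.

5

Alice has 16 pure strategies: EwMT, EwMH, EwRT, EwRH, EyMT, EyMH, EyRT, EyRH, CwMT, CwMH, CwRT, CwRH, CyMT, CyMH, CyRT, CyRH. Columns: W, D, U.
{EwMT, EwMH} → row (-1,-3) (6,1) (3,-1)
{EwRT, EwRH} → row (1,3) (6,1) (3,-1)
{EyMT, EyRT} → row (5,-4) (6,1) (3,-1)
{EyMH, EyRH} → row (4,-1) (6,1) (3,-1)
{CwMT, CwMH, CwRT, CwRH, CyMT, CyMH, CyRT, CyRH} → row (6,6) (6,6) (6,6)
That's 5 distinct rows out of 16 strategies.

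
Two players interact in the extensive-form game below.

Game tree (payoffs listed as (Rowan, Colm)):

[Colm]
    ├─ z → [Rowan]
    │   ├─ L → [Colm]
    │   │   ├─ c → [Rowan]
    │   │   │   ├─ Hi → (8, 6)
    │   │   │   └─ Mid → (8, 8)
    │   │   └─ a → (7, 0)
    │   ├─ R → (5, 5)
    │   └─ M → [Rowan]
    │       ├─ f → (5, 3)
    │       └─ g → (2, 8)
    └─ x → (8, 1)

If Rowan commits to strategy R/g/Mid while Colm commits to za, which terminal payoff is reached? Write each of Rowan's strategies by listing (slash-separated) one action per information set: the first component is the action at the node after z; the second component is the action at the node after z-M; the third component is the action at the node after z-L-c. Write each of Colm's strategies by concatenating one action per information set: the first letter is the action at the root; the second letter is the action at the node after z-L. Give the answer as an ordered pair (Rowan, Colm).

(5, 5)

Trace the play path from the root:
  Colm plays z
  Rowan plays R at [z]
→ terminal payoff (5, 5).
(Rowan's choice at the node after z-M is never reached on this path, so it doesn't affect the outcome.)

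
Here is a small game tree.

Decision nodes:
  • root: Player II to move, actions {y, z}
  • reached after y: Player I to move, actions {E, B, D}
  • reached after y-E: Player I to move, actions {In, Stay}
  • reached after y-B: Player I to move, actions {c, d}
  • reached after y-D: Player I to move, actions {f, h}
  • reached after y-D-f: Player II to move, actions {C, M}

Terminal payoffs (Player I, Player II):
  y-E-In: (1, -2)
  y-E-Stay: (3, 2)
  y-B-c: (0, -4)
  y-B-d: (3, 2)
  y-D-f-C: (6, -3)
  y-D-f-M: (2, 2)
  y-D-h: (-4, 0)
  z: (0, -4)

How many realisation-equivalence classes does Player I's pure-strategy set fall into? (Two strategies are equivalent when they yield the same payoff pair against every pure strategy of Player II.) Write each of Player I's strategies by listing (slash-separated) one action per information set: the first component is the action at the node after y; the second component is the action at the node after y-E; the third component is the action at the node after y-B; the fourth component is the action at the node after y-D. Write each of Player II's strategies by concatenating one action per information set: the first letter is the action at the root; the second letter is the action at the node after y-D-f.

Player I has 24 pure strategies: E/In/c/f, E/In/c/h, E/In/d/f, E/In/d/h, E/Stay/c/f, E/Stay/c/h, E/Stay/d/f, E/Stay/d/h, B/In/c/f, B/In/c/h, B/In/d/f, B/In/d/h, B/Stay/c/f, B/Stay/c/h, B/Stay/d/f, B/Stay/d/h, D/In/c/f, D/In/c/h, D/In/d/f, D/In/d/h, D/Stay/c/f, D/Stay/c/h, D/Stay/d/f, D/Stay/d/h. Columns: yC, yM, zC, zM.
{E/In/c/f, E/In/c/h, E/In/d/f, E/In/d/h} → row (1,-2) (1,-2) (0,-4) (0,-4)
{E/Stay/c/f, E/Stay/c/h, E/Stay/d/f, E/Stay/d/h, B/In/d/f, B/In/d/h, B/Stay/d/f, B/Stay/d/h} → row (3,2) (3,2) (0,-4) (0,-4)
{B/In/c/f, B/In/c/h, B/Stay/c/f, B/Stay/c/h} → row (0,-4) (0,-4) (0,-4) (0,-4)
{D/In/c/f, D/In/d/f, D/Stay/c/f, D/Stay/d/f} → row (6,-3) (2,2) (0,-4) (0,-4)
{D/In/c/h, D/In/d/h, D/Stay/c/h, D/Stay/d/h} → row (-4,0) (-4,0) (0,-4) (0,-4)
That's 5 distinct rows out of 24 strategies.

5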